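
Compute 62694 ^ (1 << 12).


62694 ^ (1 << 12) = 62694 ^ 4096 = 58598

58598


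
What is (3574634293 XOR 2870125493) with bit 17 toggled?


Step 1: 3574634293 ^ 2870125493 = 2114073728
Step 2: 2114073728 ^ (1 << 17) = 2114073728 ^ 131072 = 2113942656

2113942656


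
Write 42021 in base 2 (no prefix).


42021 = 1010010000100101 in binary

1010010000100101


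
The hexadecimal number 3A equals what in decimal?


3A hex = 58 decimal

58


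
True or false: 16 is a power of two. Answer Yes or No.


0b10000. Only one bit set => Yes

Yes


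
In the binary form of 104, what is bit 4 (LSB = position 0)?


0b1101000, position 4 = 0

0


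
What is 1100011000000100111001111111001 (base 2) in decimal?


1100011000000100111001111111001 in decimal = 1661105145

1661105145


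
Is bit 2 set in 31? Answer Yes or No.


0b11111, bit 2 = 1. Yes

Yes


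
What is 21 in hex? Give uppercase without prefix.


21 = 15 hex

15


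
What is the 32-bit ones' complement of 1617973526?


1617973526 ^ 4294967295 = 2676993769

2676993769


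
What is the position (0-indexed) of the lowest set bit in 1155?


0b10010000011. Lowest set bit at position 0

0


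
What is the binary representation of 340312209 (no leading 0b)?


340312209 = 10100010010001100000010010001 in binary

10100010010001100000010010001


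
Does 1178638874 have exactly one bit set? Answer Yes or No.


0b1000110010000001001101000011010. Multiple bits set => No

No


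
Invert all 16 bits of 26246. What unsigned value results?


26246 ^ 65535 = 39289

39289


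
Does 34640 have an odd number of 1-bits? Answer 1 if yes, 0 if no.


0b1000011101010000 has 6 ones => parity 0

0


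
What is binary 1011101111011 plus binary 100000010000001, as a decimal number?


1011101111011 + 100000010000001 = 101011111111100 = 22524

22524


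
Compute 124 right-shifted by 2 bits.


0b1111100 >> 2 = 0b11111 = 31

31


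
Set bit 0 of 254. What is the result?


254 | (1 << 0) = 254 | 1 = 255

255


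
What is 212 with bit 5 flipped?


212 ^ (1 << 5) = 212 ^ 32 = 244

244


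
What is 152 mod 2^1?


152 & 1 = 0

0


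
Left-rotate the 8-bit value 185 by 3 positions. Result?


Rotate 0b10111001 left by 3 (8-bit) = 0b11001101 = 205

205


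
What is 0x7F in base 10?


7F hex = 127 decimal

127


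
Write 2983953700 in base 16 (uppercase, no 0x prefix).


2983953700 = B1DB8524 hex

B1DB8524


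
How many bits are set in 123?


0b1111011 has 6 set bits

6


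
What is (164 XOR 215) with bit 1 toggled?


Step 1: 164 ^ 215 = 115
Step 2: 115 ^ (1 << 1) = 115 ^ 2 = 113

113


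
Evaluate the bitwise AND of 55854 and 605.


0b1101101000101110 & 0b1001011101 = 0b1000001100 = 524

524


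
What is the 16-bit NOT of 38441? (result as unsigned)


~0b1001011000101001 = 0b110100111010110 = 27094 (16-bit unsigned)

27094


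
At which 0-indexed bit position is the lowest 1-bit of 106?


0b1101010. Lowest set bit at position 1

1


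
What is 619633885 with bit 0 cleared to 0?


619633885 & ~(1 << 0) = 619633884

619633884


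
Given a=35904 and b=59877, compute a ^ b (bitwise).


35904 ^ 59877 = 26021

26021


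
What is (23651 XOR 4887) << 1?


Step 1: 23651 ^ 4887 = 20340
Step 2: 20340 << 1 = 40680

40680


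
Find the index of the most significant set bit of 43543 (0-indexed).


0b1010101000010111. Highest set bit at position 15

15


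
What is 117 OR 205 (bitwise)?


0b1110101 | 0b11001101 = 0b11111101 = 253

253


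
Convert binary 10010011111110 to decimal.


10010011111110 in decimal = 9470

9470


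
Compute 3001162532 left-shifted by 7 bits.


0b10110010111000100001101100100100 << 7 = 0b101100101110001000011011001001000000000 = 384148804096

384148804096


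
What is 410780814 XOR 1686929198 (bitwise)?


0b11000011111000000010010001110 ^ 0b1100100100011000111111100101110 = 0b1111100111100000111101110100000 = 2096135072

2096135072


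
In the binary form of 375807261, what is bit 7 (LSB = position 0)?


0b10110011001100101110100011101, position 7 = 0

0


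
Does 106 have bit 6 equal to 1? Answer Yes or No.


0b1101010, bit 6 = 1. Yes

Yes


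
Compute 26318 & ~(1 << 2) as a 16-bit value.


26318 & ~(1 << 2) = 26314

26314


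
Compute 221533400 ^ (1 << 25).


221533400 ^ (1 << 25) = 221533400 ^ 33554432 = 255087832

255087832


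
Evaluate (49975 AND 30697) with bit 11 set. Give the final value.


Step 1: 49975 & 30697 = 17185
Step 2: 17185 | (1 << 11) = 17185 | 2048 = 19233

19233


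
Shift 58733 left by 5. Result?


0b1110010101101101 << 5 = 0b111001010110110100000 = 1879456

1879456


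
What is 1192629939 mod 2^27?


1192629939 & 134217727 = 118888115

118888115


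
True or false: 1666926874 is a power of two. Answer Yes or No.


0b1100011010110110100100100011010. Multiple bits set => No

No


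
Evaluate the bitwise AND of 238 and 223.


0b11101110 & 0b11011111 = 0b11001110 = 206

206


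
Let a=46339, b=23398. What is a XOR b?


46339 ^ 23398 = 61029

61029


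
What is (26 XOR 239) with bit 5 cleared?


Step 1: 26 ^ 239 = 245
Step 2: 245 & ~(1 << 5) = 213

213


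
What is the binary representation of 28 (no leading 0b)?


28 = 11100 in binary

11100


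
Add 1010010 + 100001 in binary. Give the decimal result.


1010010 + 100001 = 1110011 = 115

115


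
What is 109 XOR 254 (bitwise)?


0b1101101 ^ 0b11111110 = 0b10010011 = 147

147


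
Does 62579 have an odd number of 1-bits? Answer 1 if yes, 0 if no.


0b1111010001110011 has 10 ones => parity 0

0


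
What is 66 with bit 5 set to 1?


66 | (1 << 5) = 66 | 32 = 98

98


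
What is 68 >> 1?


0b1000100 >> 1 = 0b100010 = 34

34


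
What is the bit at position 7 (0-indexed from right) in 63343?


0b1111011101101111, position 7 = 0

0


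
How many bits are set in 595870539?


0b100011100001000100001101001011 has 12 set bits

12


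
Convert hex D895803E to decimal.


D895803E hex = 3633676350 decimal

3633676350


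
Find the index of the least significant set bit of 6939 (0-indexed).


0b1101100011011. Lowest set bit at position 0

0


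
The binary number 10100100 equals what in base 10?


10100100 in decimal = 164

164


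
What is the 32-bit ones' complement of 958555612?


958555612 ^ 4294967295 = 3336411683

3336411683


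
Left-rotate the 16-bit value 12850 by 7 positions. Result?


Rotate 0b11001000110010 left by 7 (16-bit) = 0b1100100011001 = 6425

6425


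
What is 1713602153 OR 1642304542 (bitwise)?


0b1100110001000110111111001101001 | 0b1100001111000111001010000011110 = 0b1100111111000111111111001111111 = 1742995071

1742995071


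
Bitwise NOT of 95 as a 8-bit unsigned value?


~0b1011111 = 0b10100000 = 160 (8-bit unsigned)

160


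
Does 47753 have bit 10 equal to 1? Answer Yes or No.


0b1011101010001001, bit 10 = 0. No

No


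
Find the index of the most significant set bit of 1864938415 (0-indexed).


0b1101111001010001011001110101111. Highest set bit at position 30

30


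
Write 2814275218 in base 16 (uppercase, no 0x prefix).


2814275218 = A7BE6E92 hex

A7BE6E92


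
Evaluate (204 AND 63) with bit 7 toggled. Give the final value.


Step 1: 204 & 63 = 12
Step 2: 12 ^ (1 << 7) = 12 ^ 128 = 140

140


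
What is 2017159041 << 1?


0b1111000001110110110011110000001 << 1 = 0b11110000011101101100111100000010 = 4034318082

4034318082


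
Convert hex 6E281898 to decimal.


6E281898 hex = 1848121496 decimal

1848121496


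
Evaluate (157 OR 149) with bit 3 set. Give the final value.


Step 1: 157 | 149 = 157
Step 2: 157 | (1 << 3) = 157 | 8 = 157

157


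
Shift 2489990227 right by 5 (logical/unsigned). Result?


0b10010100011010100011110001010011 >> 5 = 0b100101000110101000111100010 = 77812194

77812194


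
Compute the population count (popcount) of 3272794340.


0b11000011000100101110000011100100 has 13 set bits

13


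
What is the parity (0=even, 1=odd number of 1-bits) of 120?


0b1111000 has 4 ones => parity 0

0


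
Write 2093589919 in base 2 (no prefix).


2093589919 = 1111100110010011010010110011111 in binary

1111100110010011010010110011111


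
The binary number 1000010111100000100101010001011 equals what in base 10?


1000010111100000100101010001011 in decimal = 1123043979

1123043979


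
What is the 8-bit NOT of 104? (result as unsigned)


~0b1101000 = 0b10010111 = 151 (8-bit unsigned)

151


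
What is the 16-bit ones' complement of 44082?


44082 ^ 65535 = 21453

21453


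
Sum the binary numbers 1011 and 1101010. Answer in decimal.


1011 + 1101010 = 1110101 = 117

117


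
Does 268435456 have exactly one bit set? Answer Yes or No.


0b10000000000000000000000000000. Only one bit set => Yes

Yes


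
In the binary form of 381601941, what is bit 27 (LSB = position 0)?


0b10110101111101100100010010101, position 27 = 0

0


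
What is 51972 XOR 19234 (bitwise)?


0b1100101100000100 ^ 0b100101100100010 = 0b1000000000100110 = 32806

32806


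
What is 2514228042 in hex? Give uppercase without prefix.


2514228042 = 95DC134A hex

95DC134A


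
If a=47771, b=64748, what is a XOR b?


47771 ^ 64748 = 18039

18039


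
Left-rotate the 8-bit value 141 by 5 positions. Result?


Rotate 0b10001101 left by 5 (8-bit) = 0b10110001 = 177

177


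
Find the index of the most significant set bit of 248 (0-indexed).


0b11111000. Highest set bit at position 7

7


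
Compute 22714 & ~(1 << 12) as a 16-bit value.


22714 & ~(1 << 12) = 18618

18618


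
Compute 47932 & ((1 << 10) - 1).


47932 & 1023 = 828

828


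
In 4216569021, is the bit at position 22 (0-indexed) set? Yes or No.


0b11111011010100111011110010111101, bit 22 = 1. Yes

Yes


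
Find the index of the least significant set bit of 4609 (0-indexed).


0b1001000000001. Lowest set bit at position 0

0


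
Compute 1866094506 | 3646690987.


0b1101111001110100101011110101010 | 0b11011001010111000001011010101011 = 0b11111111011111100101011110101011 = 4286470059

4286470059


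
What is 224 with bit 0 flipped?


224 ^ (1 << 0) = 224 ^ 1 = 225

225


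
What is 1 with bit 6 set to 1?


1 | (1 << 6) = 1 | 64 = 65

65


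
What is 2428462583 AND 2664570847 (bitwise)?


0b10010000101111110110010111110111 & 0b10011110110100100001111111011111 = 0b10010000100100100000010111010111 = 2425488855

2425488855


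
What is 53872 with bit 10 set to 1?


53872 | (1 << 10) = 53872 | 1024 = 54896

54896


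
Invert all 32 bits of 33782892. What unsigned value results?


33782892 ^ 4294967295 = 4261184403

4261184403


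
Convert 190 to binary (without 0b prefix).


190 = 10111110 in binary

10111110


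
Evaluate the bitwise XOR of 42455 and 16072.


0b1010010111010111 ^ 0b11111011001000 = 0b1001101100011111 = 39711

39711


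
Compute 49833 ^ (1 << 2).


49833 ^ (1 << 2) = 49833 ^ 4 = 49837

49837


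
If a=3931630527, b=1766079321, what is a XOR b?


3931630527 ^ 1766079321 = 2199113958

2199113958


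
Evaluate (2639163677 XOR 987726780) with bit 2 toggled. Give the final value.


Step 1: 2639163677 ^ 987726780 = 2811359905
Step 2: 2811359905 ^ (1 << 2) = 2811359905 ^ 4 = 2811359909

2811359909


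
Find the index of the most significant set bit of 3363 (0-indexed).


0b110100100011. Highest set bit at position 11

11


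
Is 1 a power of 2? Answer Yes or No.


0b1. Only one bit set => Yes

Yes


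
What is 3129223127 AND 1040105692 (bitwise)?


0b10111010100001000010011111010111 & 0b111101111111101100000011011100 = 0b111000100001000000000011010100 = 948175060

948175060


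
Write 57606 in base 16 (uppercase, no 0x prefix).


57606 = E106 hex

E106


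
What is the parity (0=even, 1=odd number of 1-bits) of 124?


0b1111100 has 5 ones => parity 1

1


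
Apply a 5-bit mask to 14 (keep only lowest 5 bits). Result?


14 & 31 = 14

14


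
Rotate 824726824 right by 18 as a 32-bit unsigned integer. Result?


Rotate 0b110001001010000101010100101000 right by 18 (32-bit) = 0b10101010010100000110001001010 = 357174346

357174346


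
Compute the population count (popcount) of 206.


0b11001110 has 5 set bits

5


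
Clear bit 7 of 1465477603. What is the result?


1465477603 & ~(1 << 7) = 1465477475

1465477475


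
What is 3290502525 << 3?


0b11000100001000010001010101111101 << 3 = 0b11000100001000010001010101111101000 = 26324020200

26324020200


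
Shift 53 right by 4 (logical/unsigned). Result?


0b110101 >> 4 = 0b11 = 3

3


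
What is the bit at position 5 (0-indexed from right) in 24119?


0b101111000110111, position 5 = 1

1


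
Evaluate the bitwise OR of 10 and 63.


0b1010 | 0b111111 = 0b111111 = 63

63


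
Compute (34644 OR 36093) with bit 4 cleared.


Step 1: 34644 | 36093 = 36861
Step 2: 36861 & ~(1 << 4) = 36845

36845


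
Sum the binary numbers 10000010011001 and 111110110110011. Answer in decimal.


10000010011001 + 111110110110011 = 1001111001001100 = 40524

40524


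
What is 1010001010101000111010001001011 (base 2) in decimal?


1010001010101000111010001001011 in decimal = 1364489291

1364489291


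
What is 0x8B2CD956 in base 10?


8B2CD956 hex = 2334972246 decimal

2334972246


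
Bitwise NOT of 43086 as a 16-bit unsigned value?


~0b1010100001001110 = 0b101011110110001 = 22449 (16-bit unsigned)

22449


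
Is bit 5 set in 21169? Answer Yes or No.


0b101001010110001, bit 5 = 1. Yes

Yes


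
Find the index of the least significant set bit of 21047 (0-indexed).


0b101001000110111. Lowest set bit at position 0

0


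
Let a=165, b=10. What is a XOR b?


165 ^ 10 = 175

175


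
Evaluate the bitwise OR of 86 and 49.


0b1010110 | 0b110001 = 0b1110111 = 119

119


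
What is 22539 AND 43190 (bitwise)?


0b101100000001011 & 0b1010100010110110 = 0b100000000010 = 2050

2050


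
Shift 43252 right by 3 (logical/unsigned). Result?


0b1010100011110100 >> 3 = 0b1010100011110 = 5406

5406


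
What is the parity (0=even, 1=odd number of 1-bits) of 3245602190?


0b11000001011100111111010110001110 has 18 ones => parity 0

0


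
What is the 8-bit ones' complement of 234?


234 ^ 255 = 21

21


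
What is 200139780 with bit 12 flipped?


200139780 ^ (1 << 12) = 200139780 ^ 4096 = 200143876

200143876


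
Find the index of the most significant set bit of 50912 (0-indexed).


0b1100011011100000. Highest set bit at position 15

15


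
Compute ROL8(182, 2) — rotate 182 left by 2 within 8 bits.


Rotate 0b10110110 left by 2 (8-bit) = 0b11011010 = 218

218


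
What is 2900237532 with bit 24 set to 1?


2900237532 | (1 << 24) = 2900237532 | 16777216 = 2917014748

2917014748


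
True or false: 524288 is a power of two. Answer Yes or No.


0b10000000000000000000. Only one bit set => Yes

Yes


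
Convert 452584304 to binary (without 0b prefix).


452584304 = 11010111110011110001101110000 in binary

11010111110011110001101110000


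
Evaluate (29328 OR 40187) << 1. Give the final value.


Step 1: 29328 | 40187 = 65275
Step 2: 65275 << 1 = 130550

130550


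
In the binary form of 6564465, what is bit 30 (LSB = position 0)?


0b11001000010101001110001, position 30 = 0

0


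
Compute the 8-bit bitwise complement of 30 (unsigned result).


~0b11110 = 0b11100001 = 225 (8-bit unsigned)

225


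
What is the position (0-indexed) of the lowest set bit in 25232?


0b110001010010000. Lowest set bit at position 4

4


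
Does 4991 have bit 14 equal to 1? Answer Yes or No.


0b1001101111111, bit 14 = 0. No

No


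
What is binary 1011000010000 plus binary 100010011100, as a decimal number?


1011000010000 + 100010011100 = 1111010101100 = 7852

7852


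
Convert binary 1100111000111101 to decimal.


1100111000111101 in decimal = 52797

52797


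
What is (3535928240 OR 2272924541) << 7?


Step 1: 3535928240 | 2272924541 = 3623615485
Step 2: 3623615485 << 7 = 463822782080

463822782080


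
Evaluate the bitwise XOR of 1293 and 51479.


0b10100001101 ^ 0b1100100100010111 = 0b1100110000011010 = 52250

52250


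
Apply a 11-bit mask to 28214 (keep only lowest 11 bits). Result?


28214 & 2047 = 1590

1590


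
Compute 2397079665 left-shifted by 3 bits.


0b10001110111000001000100001110001 << 3 = 0b10001110111000001000100001110001000 = 19176637320

19176637320


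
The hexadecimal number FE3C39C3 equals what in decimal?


FE3C39C3 hex = 4265359811 decimal

4265359811


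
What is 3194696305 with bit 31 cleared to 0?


3194696305 & ~(1 << 31) = 1047212657

1047212657


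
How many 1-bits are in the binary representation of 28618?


0b110111111001010 has 10 set bits

10


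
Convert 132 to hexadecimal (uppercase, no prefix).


132 = 84 hex

84


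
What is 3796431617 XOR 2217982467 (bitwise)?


0b11100010010010001111001100000001 ^ 0b10000100001100111011101000000011 = 0b1100110011110110100100100000010 = 1719355650

1719355650


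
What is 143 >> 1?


0b10001111 >> 1 = 0b1000111 = 71

71


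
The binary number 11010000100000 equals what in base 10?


11010000100000 in decimal = 13344

13344


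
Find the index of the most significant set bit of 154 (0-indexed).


0b10011010. Highest set bit at position 7

7


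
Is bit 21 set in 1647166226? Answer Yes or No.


0b1100010001011011100001100010010, bit 21 = 1. Yes

Yes


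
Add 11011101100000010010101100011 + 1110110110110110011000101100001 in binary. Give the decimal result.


11011101100000010010101100011 + 1110110110110110011000101100001 = 10010010100010110101011011000100 = 2458605252

2458605252


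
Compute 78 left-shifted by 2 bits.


0b1001110 << 2 = 0b100111000 = 312

312


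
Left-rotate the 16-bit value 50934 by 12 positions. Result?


Rotate 0b1100011011110110 left by 12 (16-bit) = 0b110110001101111 = 27759

27759


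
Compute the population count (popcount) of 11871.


0b10111001011111 has 10 set bits

10


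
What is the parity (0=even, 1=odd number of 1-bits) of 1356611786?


0b1010000110111000100000011001010 has 12 ones => parity 0

0


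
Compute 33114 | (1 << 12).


33114 | (1 << 12) = 33114 | 4096 = 37210

37210


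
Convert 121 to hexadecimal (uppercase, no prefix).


121 = 79 hex

79


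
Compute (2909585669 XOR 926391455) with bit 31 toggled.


Step 1: 2909585669 ^ 926391455 = 2589679002
Step 2: 2589679002 ^ (1 << 31) = 2589679002 ^ 2147483648 = 442195354

442195354


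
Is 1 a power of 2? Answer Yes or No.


0b1. Only one bit set => Yes

Yes


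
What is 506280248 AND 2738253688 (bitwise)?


0b11110001011010011100100111000 & 0b10100011001101100110111101111000 = 0b10001001000010100100111000 = 35924280

35924280


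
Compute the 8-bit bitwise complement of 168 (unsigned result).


~0b10101000 = 0b1010111 = 87 (8-bit unsigned)

87


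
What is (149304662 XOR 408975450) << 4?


Step 1: 149304662 ^ 408975450 = 277237004
Step 2: 277237004 << 4 = 4435792064

4435792064


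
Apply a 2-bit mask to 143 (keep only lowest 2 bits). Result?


143 & 3 = 3

3


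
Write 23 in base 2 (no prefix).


23 = 10111 in binary

10111


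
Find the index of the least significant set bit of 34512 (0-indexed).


0b1000011011010000. Lowest set bit at position 4

4


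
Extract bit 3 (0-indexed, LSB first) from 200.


0b11001000, position 3 = 1

1


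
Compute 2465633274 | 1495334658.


0b10010010111101101001001111111010 | 0b1011001001000001111111100000010 = 0b11011011111101101111111111111010 = 3690397690

3690397690


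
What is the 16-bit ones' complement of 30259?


30259 ^ 65535 = 35276

35276


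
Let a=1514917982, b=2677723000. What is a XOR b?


1514917982 ^ 2677723000 = 3318816550

3318816550


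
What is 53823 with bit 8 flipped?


53823 ^ (1 << 8) = 53823 ^ 256 = 54079

54079


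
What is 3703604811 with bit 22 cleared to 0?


3703604811 & ~(1 << 22) = 3699410507

3699410507


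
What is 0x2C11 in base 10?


2C11 hex = 11281 decimal

11281


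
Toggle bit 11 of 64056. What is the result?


64056 ^ (1 << 11) = 64056 ^ 2048 = 62008

62008


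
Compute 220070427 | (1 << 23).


220070427 | (1 << 23) = 220070427 | 8388608 = 228459035

228459035


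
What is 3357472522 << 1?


0b11001000000111101111011100001010 << 1 = 0b110010000001111011110111000010100 = 6714945044

6714945044


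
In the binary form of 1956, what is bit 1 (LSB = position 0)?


0b11110100100, position 1 = 0

0


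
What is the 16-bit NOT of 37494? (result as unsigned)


~0b1001001001110110 = 0b110110110001001 = 28041 (16-bit unsigned)

28041


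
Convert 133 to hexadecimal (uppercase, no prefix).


133 = 85 hex

85


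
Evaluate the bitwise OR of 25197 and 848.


0b110001001101101 | 0b1101010000 = 0b110001101111101 = 25469

25469


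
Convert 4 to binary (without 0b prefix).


4 = 100 in binary

100


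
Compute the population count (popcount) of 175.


0b10101111 has 6 set bits

6


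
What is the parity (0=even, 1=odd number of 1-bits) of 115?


0b1110011 has 5 ones => parity 1

1


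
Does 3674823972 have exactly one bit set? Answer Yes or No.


0b11011011000010010101110100100100. Multiple bits set => No

No


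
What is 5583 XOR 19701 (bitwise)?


0b1010111001111 ^ 0b100110011110101 = 0b101100100111010 = 22842

22842


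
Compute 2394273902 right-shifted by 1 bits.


0b10001110101101011011100001101110 >> 1 = 0b1000111010110101101110000110111 = 1197136951

1197136951


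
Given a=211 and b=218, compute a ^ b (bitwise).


211 ^ 218 = 9

9


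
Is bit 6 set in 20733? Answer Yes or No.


0b101000011111101, bit 6 = 1. Yes

Yes


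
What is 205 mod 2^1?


205 & 1 = 1

1


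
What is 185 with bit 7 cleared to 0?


185 & ~(1 << 7) = 57

57


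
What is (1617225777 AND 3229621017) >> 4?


Step 1: 1617225777 & 3229621017 = 1073743889
Step 2: 1073743889 >> 4 = 67108993

67108993


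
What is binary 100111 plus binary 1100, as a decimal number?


100111 + 1100 = 110011 = 51

51


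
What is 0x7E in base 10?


7E hex = 126 decimal

126


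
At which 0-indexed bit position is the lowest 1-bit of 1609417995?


0b1011111111011011100010100001011. Lowest set bit at position 0

0


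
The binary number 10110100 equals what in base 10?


10110100 in decimal = 180

180


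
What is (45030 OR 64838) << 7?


Step 1: 45030 | 64838 = 65510
Step 2: 65510 << 7 = 8385280

8385280


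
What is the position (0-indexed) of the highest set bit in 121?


0b1111001. Highest set bit at position 6

6


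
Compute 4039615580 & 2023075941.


0b11110000110001111010010001011100 & 0b1111000100101011011000001100101 = 0b1110000100001011010000001000100 = 1887805508

1887805508


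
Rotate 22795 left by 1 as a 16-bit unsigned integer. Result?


Rotate 0b101100100001011 left by 1 (16-bit) = 0b1011001000010110 = 45590

45590


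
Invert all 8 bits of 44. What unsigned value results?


44 ^ 255 = 211

211


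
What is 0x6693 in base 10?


6693 hex = 26259 decimal

26259


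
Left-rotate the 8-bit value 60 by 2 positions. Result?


Rotate 0b111100 left by 2 (8-bit) = 0b11110000 = 240

240


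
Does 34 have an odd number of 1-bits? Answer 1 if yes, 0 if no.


0b100010 has 2 ones => parity 0

0


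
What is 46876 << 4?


0b1011011100011100 << 4 = 0b10110111000111000000 = 750016

750016


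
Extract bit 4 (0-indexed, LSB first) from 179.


0b10110011, position 4 = 1

1


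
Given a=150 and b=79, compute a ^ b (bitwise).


150 ^ 79 = 217

217


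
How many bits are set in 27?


0b11011 has 4 set bits

4


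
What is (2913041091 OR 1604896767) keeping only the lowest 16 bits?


Step 1: 2913041091 | 1604896767 = 4289331199
Step 2: 4289331199 & 65535 = 65535

65535


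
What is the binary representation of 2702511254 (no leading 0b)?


2702511254 = 10100001000101010000110010010110 in binary

10100001000101010000110010010110


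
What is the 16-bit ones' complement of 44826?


44826 ^ 65535 = 20709

20709


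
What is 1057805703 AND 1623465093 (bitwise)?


0b111111000011001101010110000111 & 0b1100000110001000001110010000101 = 0b100000000001000001010010000101 = 537138309

537138309


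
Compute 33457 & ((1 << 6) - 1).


33457 & 63 = 49

49


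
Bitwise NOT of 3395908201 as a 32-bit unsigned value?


~0b11001010011010010111001001101001 = 0b110101100101101000110110010110 = 899059094 (32-bit unsigned)

899059094


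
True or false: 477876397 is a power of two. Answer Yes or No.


0b11100011110111101000010101101. Multiple bits set => No

No


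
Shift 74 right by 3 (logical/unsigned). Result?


0b1001010 >> 3 = 0b1001 = 9

9


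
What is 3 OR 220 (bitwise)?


0b11 | 0b11011100 = 0b11011111 = 223

223


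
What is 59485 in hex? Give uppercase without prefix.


59485 = E85D hex

E85D


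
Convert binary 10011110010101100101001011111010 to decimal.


10011110010101100101001011111010 in decimal = 2656457466

2656457466


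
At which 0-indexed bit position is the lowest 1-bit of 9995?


0b10011100001011. Lowest set bit at position 0

0


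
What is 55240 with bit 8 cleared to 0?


55240 & ~(1 << 8) = 54984

54984


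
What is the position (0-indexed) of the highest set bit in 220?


0b11011100. Highest set bit at position 7

7


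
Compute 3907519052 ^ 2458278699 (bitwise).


0b11101000111010000000001001001100 ^ 0b10010010100001100101101100101011 = 0b1111010011011100101100101100111 = 2054052199

2054052199


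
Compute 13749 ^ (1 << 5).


13749 ^ (1 << 5) = 13749 ^ 32 = 13717

13717


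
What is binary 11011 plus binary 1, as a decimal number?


11011 + 1 = 11100 = 28

28


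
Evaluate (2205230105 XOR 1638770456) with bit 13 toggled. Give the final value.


Step 1: 2205230105 ^ 1638770456 = 3806102273
Step 2: 3806102273 ^ (1 << 13) = 3806102273 ^ 8192 = 3806110465

3806110465


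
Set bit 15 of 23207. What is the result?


23207 | (1 << 15) = 23207 | 32768 = 55975

55975


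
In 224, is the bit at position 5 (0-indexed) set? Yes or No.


0b11100000, bit 5 = 1. Yes

Yes


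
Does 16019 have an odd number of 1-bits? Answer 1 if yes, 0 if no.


0b11111010010011 has 9 ones => parity 1

1


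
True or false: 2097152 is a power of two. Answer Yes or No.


0b1000000000000000000000. Only one bit set => Yes

Yes


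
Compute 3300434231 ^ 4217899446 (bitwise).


0b11000100101110001010000100110111 ^ 0b11111011011010000000100110110110 = 0b111111110100001010100010000001 = 1070639233

1070639233


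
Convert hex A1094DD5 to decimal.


A1094DD5 hex = 2701741525 decimal

2701741525


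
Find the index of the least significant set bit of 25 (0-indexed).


0b11001. Lowest set bit at position 0

0


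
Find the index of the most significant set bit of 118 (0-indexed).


0b1110110. Highest set bit at position 6

6


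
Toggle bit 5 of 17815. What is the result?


17815 ^ (1 << 5) = 17815 ^ 32 = 17847

17847


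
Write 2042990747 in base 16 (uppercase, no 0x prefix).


2042990747 = 79C5909B hex

79C5909B


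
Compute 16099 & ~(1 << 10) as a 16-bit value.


16099 & ~(1 << 10) = 15075

15075


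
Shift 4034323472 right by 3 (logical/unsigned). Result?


0b11110000011101101110010000010000 >> 3 = 0b11110000011101101110010000010 = 504290434

504290434


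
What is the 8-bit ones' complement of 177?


177 ^ 255 = 78

78


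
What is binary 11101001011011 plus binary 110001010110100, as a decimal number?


11101001011011 + 110001010110100 = 1001110100001111 = 40207

40207


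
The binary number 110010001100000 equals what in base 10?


110010001100000 in decimal = 25696

25696


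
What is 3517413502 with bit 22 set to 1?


3517413502 | (1 << 22) = 3517413502 | 4194304 = 3521607806

3521607806


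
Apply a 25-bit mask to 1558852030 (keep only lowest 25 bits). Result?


1558852030 & 33554431 = 15348158

15348158


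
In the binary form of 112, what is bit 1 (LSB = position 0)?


0b1110000, position 1 = 0

0


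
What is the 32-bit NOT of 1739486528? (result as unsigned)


~0b1100111101011100111010101000000 = 0b10011000010100011000101010111111 = 2555480767 (32-bit unsigned)

2555480767


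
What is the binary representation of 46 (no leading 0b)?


46 = 101110 in binary

101110


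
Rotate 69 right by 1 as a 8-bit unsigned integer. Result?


Rotate 0b1000101 right by 1 (8-bit) = 0b10100010 = 162

162


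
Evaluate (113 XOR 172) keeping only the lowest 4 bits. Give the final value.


Step 1: 113 ^ 172 = 221
Step 2: 221 & 15 = 13

13


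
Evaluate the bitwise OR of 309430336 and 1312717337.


0b10010011100011000100001000000 | 0b1001110001111100111101000011001 = 0b1011110011111111111101001011001 = 1585445465

1585445465


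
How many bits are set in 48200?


0b1011110001001000 has 7 set bits

7


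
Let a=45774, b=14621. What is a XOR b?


45774 ^ 14621 = 35795

35795


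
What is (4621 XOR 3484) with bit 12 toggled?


Step 1: 4621 ^ 3484 = 8081
Step 2: 8081 ^ (1 << 12) = 8081 ^ 4096 = 3985

3985


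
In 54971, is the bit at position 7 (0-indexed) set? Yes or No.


0b1101011010111011, bit 7 = 1. Yes

Yes


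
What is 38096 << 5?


0b1001010011010000 << 5 = 0b100101001101000000000 = 1219072

1219072


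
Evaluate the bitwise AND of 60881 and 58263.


0b1110110111010001 & 0b1110001110010111 = 0b1110000110010001 = 57745

57745


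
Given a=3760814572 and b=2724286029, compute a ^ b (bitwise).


3760814572 ^ 2724286029 = 1112029089

1112029089


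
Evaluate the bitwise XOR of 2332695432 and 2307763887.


0b10001011000010100001101110001000 ^ 0b10001001100011011010111010101111 = 0b10100001111011010100100111 = 42448167

42448167


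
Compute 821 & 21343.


0b1100110101 & 0b101001101011111 = 0b1100010101 = 789

789


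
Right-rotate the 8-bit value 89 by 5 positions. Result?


Rotate 0b1011001 right by 5 (8-bit) = 0b11001010 = 202

202


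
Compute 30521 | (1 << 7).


30521 | (1 << 7) = 30521 | 128 = 30649

30649


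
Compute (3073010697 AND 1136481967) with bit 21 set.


Step 1: 3073010697 & 1136481967 = 52970505
Step 2: 52970505 | (1 << 21) = 52970505 | 2097152 = 52970505

52970505


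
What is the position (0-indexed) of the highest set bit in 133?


0b10000101. Highest set bit at position 7

7


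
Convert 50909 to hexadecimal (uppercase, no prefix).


50909 = C6DD hex

C6DD


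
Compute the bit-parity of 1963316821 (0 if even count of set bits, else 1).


0b1110101000001011101011001010101 has 16 ones => parity 0

0


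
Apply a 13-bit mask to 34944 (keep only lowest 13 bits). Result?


34944 & 8191 = 2176

2176


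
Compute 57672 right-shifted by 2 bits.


0b1110000101001000 >> 2 = 0b11100001010010 = 14418

14418


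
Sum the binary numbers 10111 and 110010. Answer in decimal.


10111 + 110010 = 1001001 = 73

73


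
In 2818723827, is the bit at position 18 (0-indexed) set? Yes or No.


0b10101000000000100100111111110011, bit 18 = 0. No

No


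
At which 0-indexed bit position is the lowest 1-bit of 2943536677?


0b10101111011100101100111000100101. Lowest set bit at position 0

0


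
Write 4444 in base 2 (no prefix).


4444 = 1000101011100 in binary

1000101011100


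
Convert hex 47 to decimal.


47 hex = 71 decimal

71


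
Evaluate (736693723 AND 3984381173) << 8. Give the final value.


Step 1: 736693723 & 3984381173 = 694682833
Step 2: 694682833 << 8 = 177838805248

177838805248


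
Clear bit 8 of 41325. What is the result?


41325 & ~(1 << 8) = 41069

41069


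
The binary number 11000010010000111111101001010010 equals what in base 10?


11000010010000111111101001010010 in decimal = 3259234898

3259234898


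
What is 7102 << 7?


0b1101110111110 << 7 = 0b11011101111100000000 = 909056

909056


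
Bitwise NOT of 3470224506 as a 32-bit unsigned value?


~0b11001110110101110110110001111010 = 0b110001001010001001001110000101 = 824742789 (32-bit unsigned)

824742789


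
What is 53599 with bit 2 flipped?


53599 ^ (1 << 2) = 53599 ^ 4 = 53595

53595


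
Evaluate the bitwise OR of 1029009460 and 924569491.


0b111101010101010111000000110100 | 0b110111000110111100111110010011 = 0b111111010111111111111110110111 = 1063255991

1063255991


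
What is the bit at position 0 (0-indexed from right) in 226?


0b11100010, position 0 = 0

0


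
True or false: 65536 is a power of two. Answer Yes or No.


0b10000000000000000. Only one bit set => Yes

Yes


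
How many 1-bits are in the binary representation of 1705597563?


0b1100101101010010101101001111011 has 18 set bits

18


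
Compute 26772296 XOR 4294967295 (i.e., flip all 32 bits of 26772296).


26772296 ^ 4294967295 = 4268194999

4268194999


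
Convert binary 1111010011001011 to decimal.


1111010011001011 in decimal = 62667

62667


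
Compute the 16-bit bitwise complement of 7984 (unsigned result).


~0b1111100110000 = 0b1110000011001111 = 57551 (16-bit unsigned)

57551


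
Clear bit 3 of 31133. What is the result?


31133 & ~(1 << 3) = 31125

31125


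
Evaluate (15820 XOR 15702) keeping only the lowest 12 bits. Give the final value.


Step 1: 15820 ^ 15702 = 154
Step 2: 154 & 4095 = 154

154


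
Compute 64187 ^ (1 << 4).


64187 ^ (1 << 4) = 64187 ^ 16 = 64171

64171


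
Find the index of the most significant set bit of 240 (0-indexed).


0b11110000. Highest set bit at position 7

7


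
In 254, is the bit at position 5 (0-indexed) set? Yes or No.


0b11111110, bit 5 = 1. Yes

Yes


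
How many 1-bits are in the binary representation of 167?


0b10100111 has 5 set bits

5


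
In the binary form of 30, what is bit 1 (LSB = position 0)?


0b11110, position 1 = 1

1


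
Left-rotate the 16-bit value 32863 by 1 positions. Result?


Rotate 0b1000000001011111 left by 1 (16-bit) = 0b10111111 = 191

191


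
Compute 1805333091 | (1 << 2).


1805333091 | (1 << 2) = 1805333091 | 4 = 1805333095

1805333095


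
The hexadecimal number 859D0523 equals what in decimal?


859D0523 hex = 2241660195 decimal

2241660195


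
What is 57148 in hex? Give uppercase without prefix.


57148 = DF3C hex

DF3C


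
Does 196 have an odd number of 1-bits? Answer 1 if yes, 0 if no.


0b11000100 has 3 ones => parity 1

1


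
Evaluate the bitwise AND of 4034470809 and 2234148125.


0b11110000011110010010001110011001 & 0b10000101001010100110010100011101 = 0b10000000001010000010000100011001 = 2150113561

2150113561


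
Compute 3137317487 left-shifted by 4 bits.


0b10111010111111111010101001101111 << 4 = 0b101110101111111110101010011011110000 = 50197079792

50197079792


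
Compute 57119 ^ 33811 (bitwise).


0b1101111100011111 ^ 0b1000010000010011 = 0b101101100001100 = 23308

23308


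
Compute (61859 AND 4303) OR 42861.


Step 1: 61859 & 4303 = 4227
Step 2: 4227 | 42861 = 47087

47087


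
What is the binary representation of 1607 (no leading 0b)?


1607 = 11001000111 in binary

11001000111


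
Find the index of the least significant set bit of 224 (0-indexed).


0b11100000. Lowest set bit at position 5

5


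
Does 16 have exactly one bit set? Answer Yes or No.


0b10000. Only one bit set => Yes

Yes


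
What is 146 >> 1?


0b10010010 >> 1 = 0b1001001 = 73

73


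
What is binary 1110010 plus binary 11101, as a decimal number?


1110010 + 11101 = 10001111 = 143

143


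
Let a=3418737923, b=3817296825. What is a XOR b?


3418737923 ^ 3817296825 = 675454650

675454650


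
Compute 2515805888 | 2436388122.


0b10010101111101000010011011000000 | 0b10010001001110000101010100011010 = 0b10010101111111000111011111011010 = 2516350938

2516350938


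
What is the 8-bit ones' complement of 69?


69 ^ 255 = 186

186


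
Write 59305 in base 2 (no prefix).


59305 = 1110011110101001 in binary

1110011110101001


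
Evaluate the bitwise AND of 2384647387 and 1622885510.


0b10001110001000101101010011011011 & 0b1100000101110110100010010000110 = 0b1000100100010010000010 = 2245762

2245762


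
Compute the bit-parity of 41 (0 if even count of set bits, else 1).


0b101001 has 3 ones => parity 1

1


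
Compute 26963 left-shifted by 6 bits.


0b110100101010011 << 6 = 0b110100101010011000000 = 1725632

1725632


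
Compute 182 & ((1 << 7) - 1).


182 & 127 = 54

54


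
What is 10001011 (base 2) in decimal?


10001011 in decimal = 139

139


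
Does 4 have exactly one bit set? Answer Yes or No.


0b100. Only one bit set => Yes

Yes


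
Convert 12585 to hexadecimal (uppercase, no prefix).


12585 = 3129 hex

3129


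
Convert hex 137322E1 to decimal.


137322E1 hex = 326312673 decimal

326312673


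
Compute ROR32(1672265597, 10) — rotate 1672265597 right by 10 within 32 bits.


Rotate 0b1100011101011001011111101111101 right by 10 (32-bit) = 0b11011111010110001110101100101111 = 3747146543

3747146543


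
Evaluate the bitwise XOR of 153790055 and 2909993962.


0b1001001010101010011001100111 ^ 0b10101101011100101111101111101010 = 0b10100100010110000101110110001101 = 2757254541

2757254541


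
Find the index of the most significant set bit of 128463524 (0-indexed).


0b111101010000011001010100100. Highest set bit at position 26

26


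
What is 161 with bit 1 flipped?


161 ^ (1 << 1) = 161 ^ 2 = 163

163


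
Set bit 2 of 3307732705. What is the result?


3307732705 | (1 << 2) = 3307732705 | 4 = 3307732709

3307732709


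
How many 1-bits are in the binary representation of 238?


0b11101110 has 6 set bits

6


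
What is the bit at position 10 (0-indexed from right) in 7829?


0b1111010010101, position 10 = 1

1


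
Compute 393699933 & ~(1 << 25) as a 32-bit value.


393699933 & ~(1 << 25) = 360145501

360145501


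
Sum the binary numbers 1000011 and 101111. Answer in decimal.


1000011 + 101111 = 1110010 = 114

114


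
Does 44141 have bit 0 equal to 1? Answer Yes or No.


0b1010110001101101, bit 0 = 1. Yes

Yes


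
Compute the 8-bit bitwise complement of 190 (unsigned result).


~0b10111110 = 0b1000001 = 65 (8-bit unsigned)

65


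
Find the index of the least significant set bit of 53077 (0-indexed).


0b1100111101010101. Lowest set bit at position 0

0
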